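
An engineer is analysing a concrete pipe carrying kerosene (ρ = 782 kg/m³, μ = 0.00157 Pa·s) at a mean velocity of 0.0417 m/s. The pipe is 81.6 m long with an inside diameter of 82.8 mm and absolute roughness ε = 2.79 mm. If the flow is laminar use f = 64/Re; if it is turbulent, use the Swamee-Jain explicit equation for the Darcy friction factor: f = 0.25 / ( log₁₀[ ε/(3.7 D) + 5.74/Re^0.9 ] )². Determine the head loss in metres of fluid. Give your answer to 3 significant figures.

Reynolds number Re = ρVD/μ = 782 · 0.0417 · 0.0828 / 0.00157 = 1720.
Re < 2300 → laminar flow, so f = 64/Re = 64/1720 = 0.03721 (the turbulent correlation is not needed).
Darcy-Weisbach: ΔP = f(L/D)(ρV²/2) = 0.03721·(81.6/0.0828)·(782·0.0417²/2) = 0.03721·985.5·0.6799 = 24.94 Pa.
Head loss h_f = ΔP/(ρg) = 24.94/(782·9.81) = 0.00325 m.

h_f ≈ 0.00325 m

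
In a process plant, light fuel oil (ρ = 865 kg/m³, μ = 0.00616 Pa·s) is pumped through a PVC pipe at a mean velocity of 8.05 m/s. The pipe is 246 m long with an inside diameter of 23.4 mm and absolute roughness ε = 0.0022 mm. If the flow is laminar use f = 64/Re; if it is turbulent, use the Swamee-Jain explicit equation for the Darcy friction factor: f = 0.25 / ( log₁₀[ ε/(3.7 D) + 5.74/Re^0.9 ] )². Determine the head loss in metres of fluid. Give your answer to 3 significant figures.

h_f ≈ 846 m

Reynolds number Re = ρVD/μ = 865 · 8.05 · 0.0234 / 0.00616 = 2.645e+04.
Re > 4000 → turbulent. Relative roughness ε/D = 2.2e-06/0.0234 = 9.4e-05. Swamee-Jain: f = 0.25/(log₁₀[9.4e-05/3.7 + 5.74/2.645e+04^0.9])² = 0.25/(log₁₀[2.54e-05 + 0.000601])² = 0.25/(-3.203)² = 0.02436.
Darcy-Weisbach: ΔP = f(L/D)(ρV²/2) = 0.02436·(246/0.0234)·(865·8.05²/2) = 0.02436·1.051e+04·2.803e+04 = 7.179e+06 Pa.
Head loss h_f = ΔP/(ρg) = 7.179e+06/(865·9.81) = 846 m.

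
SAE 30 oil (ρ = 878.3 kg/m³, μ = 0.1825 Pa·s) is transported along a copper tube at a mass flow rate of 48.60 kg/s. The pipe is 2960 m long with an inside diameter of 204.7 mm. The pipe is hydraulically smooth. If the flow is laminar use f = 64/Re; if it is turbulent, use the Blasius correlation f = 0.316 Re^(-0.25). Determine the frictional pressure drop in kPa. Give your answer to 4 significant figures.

ΔP ≈ 693.6 kPa

A = πD²/4 = π(0.2047)²/4 = 0.03291 m²; mean velocity V = ṁ/(ρA) = 48.6/(878.3 · 0.03291) = 1.681 m/s.
Reynolds number Re = ρVD/μ = 878.3 · 1.681 · 0.2047 / 0.182 = 1656.
Re < 2300 → laminar flow, so f = 64/Re = 64/1656 = 0.03864 (the turbulent correlation is not needed).
Darcy-Weisbach: ΔP = f(L/D)(ρV²/2) = 0.03864·(2960/0.2047)·(878.3·1.681²/2) = 0.03864·1.446e+04·1242 = 6.936e+05 Pa.
ΔP = 6.936e+05 Pa = 693.6 kPa.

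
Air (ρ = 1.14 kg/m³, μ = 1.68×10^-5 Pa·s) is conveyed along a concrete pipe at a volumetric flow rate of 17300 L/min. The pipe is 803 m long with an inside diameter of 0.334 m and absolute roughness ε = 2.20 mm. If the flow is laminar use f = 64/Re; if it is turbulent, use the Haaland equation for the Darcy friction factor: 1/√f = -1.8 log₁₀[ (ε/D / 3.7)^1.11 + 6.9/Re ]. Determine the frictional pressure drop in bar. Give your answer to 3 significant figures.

Q = 17300 L/min = 17300/60000 = 0.2883 m³/s.
Cross-sectional area A = πD²/4 = π(0.334)²/4 = 0.08762 m²; mean velocity V = Q/A = 0.2883/0.08762 = 3.291 m/s.
Reynolds number Re = ρVD/μ = 1.14 · 3.291 · 0.334 / 1.68e-05 = 7.459e+04.
Re > 4000 → turbulent. Relative roughness ε/D = 0.0022/0.334 = 0.00659. Haaland: 1/√f = -1.8 log₁₀[(0.00659/3.7)^1.11 + 6.9/7.459e+04] = -1.8 log₁₀[0.000887 + 9.25e-05] = 5.416, so f = 0.03409.
Darcy-Weisbach: ΔP = f(L/D)(ρV²/2) = 0.03409·(803/0.334)·(1.14·3.291²/2) = 0.03409·2404·6.173 = 506 Pa.
ΔP = 506 Pa = 0.00506 bar.

ΔP ≈ 0.00506 bar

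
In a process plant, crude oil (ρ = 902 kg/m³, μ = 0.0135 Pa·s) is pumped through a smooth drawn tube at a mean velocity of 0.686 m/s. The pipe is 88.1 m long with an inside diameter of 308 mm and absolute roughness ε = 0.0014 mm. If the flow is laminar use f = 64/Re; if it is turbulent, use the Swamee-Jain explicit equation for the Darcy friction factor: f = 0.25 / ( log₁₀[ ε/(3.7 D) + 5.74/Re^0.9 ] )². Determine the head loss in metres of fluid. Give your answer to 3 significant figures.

h_f ≈ 0.194 m

Reynolds number Re = ρVD/μ = 902 · 0.686 · 0.308 / 0.0135 = 1.412e+04.
Re > 4000 → turbulent. Relative roughness ε/D = 1.4e-06/0.308 = 4.55e-06. Swamee-Jain: f = 0.25/(log₁₀[4.55e-06/3.7 + 5.74/1.412e+04^0.9])² = 0.25/(log₁₀[1.23e-06 + 0.00106])² = 0.25/(-2.975)² = 0.02824.
Darcy-Weisbach: ΔP = f(L/D)(ρV²/2) = 0.02824·(88.1/0.308)·(902·0.686²/2) = 0.02824·286·212.2 = 1714 Pa.
Head loss h_f = ΔP/(ρg) = 1714/(902·9.81) = 0.194 m.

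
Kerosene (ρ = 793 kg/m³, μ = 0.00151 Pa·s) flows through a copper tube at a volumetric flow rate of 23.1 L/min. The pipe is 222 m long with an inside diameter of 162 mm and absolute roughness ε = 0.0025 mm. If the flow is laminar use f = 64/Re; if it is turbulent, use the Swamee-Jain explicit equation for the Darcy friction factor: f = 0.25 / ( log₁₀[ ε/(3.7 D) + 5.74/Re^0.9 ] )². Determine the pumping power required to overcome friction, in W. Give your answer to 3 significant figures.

Q = 23.1 L/min = 23.1/60000 = 0.000385 m³/s.
Cross-sectional area A = πD²/4 = π(0.162)²/4 = 0.02061 m²; mean velocity V = Q/A = 0.000385/0.02061 = 0.01868 m/s.
Reynolds number Re = ρVD/μ = 793 · 0.01868 · 0.162 / 0.00151 = 1589.
Re < 2300 → laminar flow, so f = 64/Re = 64/1589 = 0.04027 (the turbulent correlation is not needed).
Darcy-Weisbach: ΔP = f(L/D)(ρV²/2) = 0.04027·(222/0.162)·(793·0.01868²/2) = 0.04027·1370·0.1383 = 7.635 Pa.
Pumping power P = QΔP = 0.000385·7.635 = 0.002939 W = 0.00294 W.

P ≈ 0.00294 W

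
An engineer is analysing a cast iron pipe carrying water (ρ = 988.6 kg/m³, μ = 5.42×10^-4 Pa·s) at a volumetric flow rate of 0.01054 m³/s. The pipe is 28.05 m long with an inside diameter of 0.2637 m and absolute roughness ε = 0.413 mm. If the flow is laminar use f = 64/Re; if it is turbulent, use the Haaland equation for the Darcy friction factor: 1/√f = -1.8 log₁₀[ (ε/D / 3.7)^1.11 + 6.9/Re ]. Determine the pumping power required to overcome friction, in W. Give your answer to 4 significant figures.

P ≈ 0.4931 W

Cross-sectional area A = πD²/4 = π(0.2637)²/4 = 0.05461 m²; mean velocity V = Q/A = 0.01054/0.05461 = 0.193 m/s.
Reynolds number Re = ρVD/μ = 988.6 · 0.193 · 0.2637 / 0.000542 = 9.282e+04.
Re > 4000 → turbulent. Relative roughness ε/D = 0.000413/0.2637 = 0.00157. Haaland: 1/√f = -1.8 log₁₀[(0.00157/3.7)^1.11 + 6.9/9.282e+04] = -1.8 log₁₀[0.00018 + 7.43e-05] = 6.47, so f = 0.02389.
Darcy-Weisbach: ΔP = f(L/D)(ρV²/2) = 0.02389·(28.05/0.2637)·(988.6·0.193²/2) = 0.02389·106.4·18.41 = 46.78 Pa.
Pumping power P = QΔP = 0.01054·46.78 = 0.49308 W = 0.4931 W.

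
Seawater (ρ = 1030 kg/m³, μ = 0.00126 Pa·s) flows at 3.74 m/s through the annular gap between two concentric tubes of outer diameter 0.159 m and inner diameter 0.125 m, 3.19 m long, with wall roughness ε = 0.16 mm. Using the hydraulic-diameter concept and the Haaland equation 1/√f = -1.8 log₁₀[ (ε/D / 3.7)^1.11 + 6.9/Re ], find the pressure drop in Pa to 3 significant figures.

ΔP ≈ 20800 Pa

Hydraulic diameter D_h = 4A/P = D_o - D_i = 0.159 - 0.125 = 0.034 m.
Re = ρVD_h/μ = 1030·3.74·0.034/0.00126 = 1.039e+05.
ε/D_h = 0.00016/0.034 = 0.00471; Haaland gives 1/√f = -1.8 log₁₀[0.000611+6.64e-05] = 5.705, so f = 0.03073.
ΔP = f(L/D_h)(ρV²/2) = 0.03073·3.19/0.034·7204 = 2.077e+04 Pa.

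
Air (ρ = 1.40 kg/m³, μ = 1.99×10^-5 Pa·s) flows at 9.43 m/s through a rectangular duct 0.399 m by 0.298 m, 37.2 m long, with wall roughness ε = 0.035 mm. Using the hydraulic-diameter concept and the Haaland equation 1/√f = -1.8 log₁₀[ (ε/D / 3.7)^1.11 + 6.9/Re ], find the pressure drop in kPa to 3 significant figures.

Hydraulic diameter D_h = 4A/P = 4·(0.399·0.298)/(2·(0.399+0.298)) = 0.4756/1.394 = 0.3412 m.
Re = ρVD_h/μ = 1.4·9.43·0.3412/1.99e-05 = 2.263e+05.
ε/D_h = 3.5e-05/0.3412 = 0.000103; Haaland gives 1/√f = -1.8 log₁₀[8.74e-06+3.05e-05] = 7.932, so f = 0.0159.
ΔP = f(L/D_h)(ρV²/2) = 0.0159·37.2/0.3412·62.25 = 107.9 Pa.
ΔP = 0.108 kPa.

ΔP ≈ 0.108 kPa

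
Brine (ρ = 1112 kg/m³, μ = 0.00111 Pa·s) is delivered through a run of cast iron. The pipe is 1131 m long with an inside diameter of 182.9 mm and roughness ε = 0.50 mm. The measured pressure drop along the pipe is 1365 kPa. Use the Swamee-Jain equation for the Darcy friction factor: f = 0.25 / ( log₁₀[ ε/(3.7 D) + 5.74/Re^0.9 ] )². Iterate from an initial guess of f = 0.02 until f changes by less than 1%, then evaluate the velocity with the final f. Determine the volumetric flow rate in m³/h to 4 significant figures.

Q ≈ 371.1 m³/h

Rearranging Darcy-Weisbach: V = √(2·ΔP·D/(f·L·ρ)). With ε/D = 0.0005/0.1829 = 0.00273, iterate starting from f = 0.02:
  f = 0.02 → V = √(2·1.365e+06·0.1829/(0.02·1131·1112)) = 4.455 m/s; Re = ρVD/μ = 8.164e+05; f → 0.02575
  f = 0.02575 → V = 3.926 m/s; Re = 7.194e+05; f → 0.02579
Converged (Δf/f < 1%). With the final f = 0.02579: V = √(2·1.365e+06·0.1829/(0.02579·1131·1112)) = 3.924 m/s.
Q = V·A = 3.924·(π/4·0.1829²) = 0.1031 m³/s = 371.1 m³/h.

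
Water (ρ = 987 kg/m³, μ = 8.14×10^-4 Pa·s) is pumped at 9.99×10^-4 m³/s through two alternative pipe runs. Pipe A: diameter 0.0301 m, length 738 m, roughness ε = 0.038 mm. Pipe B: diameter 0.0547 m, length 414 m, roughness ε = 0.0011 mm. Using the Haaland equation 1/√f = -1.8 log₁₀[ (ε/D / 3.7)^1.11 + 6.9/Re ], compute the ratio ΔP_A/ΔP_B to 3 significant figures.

Pipe A: V = Q/A = 0.000999/0.0007116 = 1.404 m/s; Re = 5.124e+04; ε/D = 0.00126; Haaland → f = 0.02438; ΔP_A = f(L/D)(ρV²/2) = 5.813e+05 Pa.
Pipe B: V = Q/A = 0.000999/0.00235 = 0.4251 m/s; Re = 2.82e+04; ε/D = 2.01e-05; Haaland → f = 0.0237; ΔP_B = f(L/D)(ρV²/2) = 1.6e+04 Pa.
ΔP_A/ΔP_B = 5.813e+05/1.6e+04 = 36.3.

ΔP_A/ΔP_B ≈ 36.3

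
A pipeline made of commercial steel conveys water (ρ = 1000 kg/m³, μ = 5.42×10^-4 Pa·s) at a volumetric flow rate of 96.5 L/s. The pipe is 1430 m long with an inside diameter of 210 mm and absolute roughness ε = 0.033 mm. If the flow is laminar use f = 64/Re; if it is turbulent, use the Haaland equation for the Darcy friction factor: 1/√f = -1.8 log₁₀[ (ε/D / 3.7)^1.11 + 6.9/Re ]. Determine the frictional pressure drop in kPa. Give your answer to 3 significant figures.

ΔP ≈ 371 kPa

Q = 96.5 L/s = 96.5/1000 = 0.0965 m³/s.
Cross-sectional area A = πD²/4 = π(0.21)²/4 = 0.03464 m²; mean velocity V = Q/A = 0.0965/0.03464 = 2.786 m/s.
Reynolds number Re = ρVD/μ = 1000 · 2.786 · 0.21 / 0.000542 = 1.079e+06.
Re > 4000 → turbulent. Relative roughness ε/D = 3.3e-05/0.21 = 0.000157. Haaland: 1/√f = -1.8 log₁₀[(0.000157/3.7)^1.11 + 6.9/1.079e+06] = -1.8 log₁₀[1.4e-05 + 6.39e-06] = 8.442, so f = 0.01403.
Darcy-Weisbach: ΔP = f(L/D)(ρV²/2) = 0.01403·(1430/0.21)·(1000·2.786²/2) = 0.01403·6810·3881 = 3.709e+05 Pa.
ΔP = 3.709e+05 Pa = 371 kPa.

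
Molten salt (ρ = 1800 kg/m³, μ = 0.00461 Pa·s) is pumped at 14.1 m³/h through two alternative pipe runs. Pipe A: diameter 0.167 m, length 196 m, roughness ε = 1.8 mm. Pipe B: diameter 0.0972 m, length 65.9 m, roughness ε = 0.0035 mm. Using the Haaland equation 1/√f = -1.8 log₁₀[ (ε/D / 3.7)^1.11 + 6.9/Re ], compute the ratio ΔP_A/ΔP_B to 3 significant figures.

Pipe A: V = Q/A = 0.003917/0.0219 = 0.1788 m/s; Re = 1.166e+04; ε/D = 0.0108; Haaland → f = 0.04321; ΔP_A = f(L/D)(ρV²/2) = 1459 Pa.
Pipe B: V = Q/A = 0.003917/0.00742 = 0.5278 m/s; Re = 2.003e+04; ε/D = 3.6e-05; Haaland → f = 0.02579; ΔP_B = f(L/D)(ρV²/2) = 4384 Pa.
ΔP_A/ΔP_B = 1459/4384 = 0.333.

ΔP_A/ΔP_B ≈ 0.333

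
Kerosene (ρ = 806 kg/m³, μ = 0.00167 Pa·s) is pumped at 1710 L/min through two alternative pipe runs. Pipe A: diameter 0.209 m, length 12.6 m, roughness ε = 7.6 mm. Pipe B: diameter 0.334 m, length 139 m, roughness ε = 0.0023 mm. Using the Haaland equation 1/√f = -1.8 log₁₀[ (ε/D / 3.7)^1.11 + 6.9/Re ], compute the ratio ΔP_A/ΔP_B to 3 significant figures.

ΔP_A/ΔP_B ≈ 2.88

Pipe A: V = Q/A = 0.0285/0.03431 = 0.8307 m/s; Re = 8.38e+04; ε/D = 0.0364; Haaland → f = 0.06249; ΔP_A = f(L/D)(ρV²/2) = 1048 Pa.
Pipe B: V = Q/A = 0.0285/0.08762 = 0.3253 m/s; Re = 5.244e+04; ε/D = 6.89e-06; Haaland → f = 0.02051; ΔP_B = f(L/D)(ρV²/2) = 363.9 Pa.
ΔP_A/ΔP_B = 1048/363.9 = 2.88.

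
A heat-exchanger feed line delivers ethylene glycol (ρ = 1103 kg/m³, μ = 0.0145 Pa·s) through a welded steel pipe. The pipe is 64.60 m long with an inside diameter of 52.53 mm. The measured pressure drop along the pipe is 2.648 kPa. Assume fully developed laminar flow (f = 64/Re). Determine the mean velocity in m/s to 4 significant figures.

For laminar flow, f = 64/Re with Re = ρVD/μ, so Darcy-Weisbach reduces to ΔP = 32μLV/D². Solving for V: V = ΔP·D²/(32μL) = 2648·(0.05253)²/(32·0.0145·64.6) = 0.2438 m/s.
Check: Re = ρVD/μ = 1103·0.2438·0.05253/0.0145 = 974.1 < 2300, so the laminar assumption holds.

V ≈ 0.2438 m/s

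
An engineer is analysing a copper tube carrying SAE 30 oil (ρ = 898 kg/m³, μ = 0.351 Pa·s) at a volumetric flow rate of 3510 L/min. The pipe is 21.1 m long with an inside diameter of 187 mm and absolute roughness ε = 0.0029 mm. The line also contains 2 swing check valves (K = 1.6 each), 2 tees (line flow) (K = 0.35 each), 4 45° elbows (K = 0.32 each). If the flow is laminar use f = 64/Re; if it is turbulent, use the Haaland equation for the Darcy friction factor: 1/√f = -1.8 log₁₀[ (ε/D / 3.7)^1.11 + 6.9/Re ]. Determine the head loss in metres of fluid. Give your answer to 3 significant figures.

h_f ≈ 2.84 m

Q = 3510 L/min = 3510/60000 = 0.0585 m³/s.
Cross-sectional area A = πD²/4 = π(0.187)²/4 = 0.02746 m²; mean velocity V = Q/A = 0.0585/0.02746 = 2.13 m/s.
Reynolds number Re = ρVD/μ = 898 · 2.13 · 0.187 / 0.351 = 1019.
Re < 2300 → laminar flow, so f = 64/Re = 64/1019 = 0.0628 (the turbulent correlation is not needed).
Total minor-loss coefficient ΣK = 2·1.6 + 2·0.35 + 4·0.32 = 5.18.
ΔP = [f·L/D + ΣK]·(ρV²/2) = [0.0628·21.1/0.187 + 5.18]·(898·2.13²/2) = [7.086 + 5.18]·2037 = 2.499e+04 Pa.
Head loss h_f = ΔP/(ρg) = 2.499e+04/(898·9.81) = 2.84 m.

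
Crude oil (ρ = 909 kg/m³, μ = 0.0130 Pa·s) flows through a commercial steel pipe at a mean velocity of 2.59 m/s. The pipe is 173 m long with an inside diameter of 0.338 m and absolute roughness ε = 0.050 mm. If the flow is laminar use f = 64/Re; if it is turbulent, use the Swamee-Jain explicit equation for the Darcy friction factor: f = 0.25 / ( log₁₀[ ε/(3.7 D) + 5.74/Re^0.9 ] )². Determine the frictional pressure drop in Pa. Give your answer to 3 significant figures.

Reynolds number Re = ρVD/μ = 909 · 2.59 · 0.338 / 0.013 = 6.121e+04.
Re > 4000 → turbulent. Relative roughness ε/D = 5e-05/0.338 = 0.000148. Swamee-Jain: f = 0.25/(log₁₀[0.000148/3.7 + 5.74/6.121e+04^0.9])² = 0.25/(log₁₀[4e-05 + 0.000282])² = 0.25/(-3.492)² = 0.02051.
Darcy-Weisbach: ΔP = f(L/D)(ρV²/2) = 0.02051·(173/0.338)·(909·2.59²/2) = 0.02051·511.8·3049 = 3.2e+04 Pa.

ΔP ≈ 32000 Pa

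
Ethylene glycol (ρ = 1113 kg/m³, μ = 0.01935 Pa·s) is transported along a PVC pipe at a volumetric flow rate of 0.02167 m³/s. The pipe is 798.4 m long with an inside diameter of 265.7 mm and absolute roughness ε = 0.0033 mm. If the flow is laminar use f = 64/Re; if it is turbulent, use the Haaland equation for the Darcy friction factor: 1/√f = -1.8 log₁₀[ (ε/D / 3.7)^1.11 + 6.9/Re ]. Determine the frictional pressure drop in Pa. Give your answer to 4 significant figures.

ΔP ≈ 9139 Pa

Cross-sectional area A = πD²/4 = π(0.2657)²/4 = 0.05545 m²; mean velocity V = Q/A = 0.02167/0.05545 = 0.3908 m/s.
Reynolds number Re = ρVD/μ = 1113 · 0.3908 · 0.2657 / 0.0193 = 5973.
Re > 4000 → turbulent. Relative roughness ε/D = 3.3e-06/0.2657 = 1.24e-05. Haaland: 1/√f = -1.8 log₁₀[(1.24e-05/3.7)^1.11 + 6.9/5973] = -1.8 log₁₀[8.39e-07 + 0.00116] = 5.287, so f = 0.03578.
Darcy-Weisbach: ΔP = f(L/D)(ρV²/2) = 0.03578·(798.4/0.2657)·(1113·0.3908²/2) = 0.03578·3005·85 = 9139 Pa.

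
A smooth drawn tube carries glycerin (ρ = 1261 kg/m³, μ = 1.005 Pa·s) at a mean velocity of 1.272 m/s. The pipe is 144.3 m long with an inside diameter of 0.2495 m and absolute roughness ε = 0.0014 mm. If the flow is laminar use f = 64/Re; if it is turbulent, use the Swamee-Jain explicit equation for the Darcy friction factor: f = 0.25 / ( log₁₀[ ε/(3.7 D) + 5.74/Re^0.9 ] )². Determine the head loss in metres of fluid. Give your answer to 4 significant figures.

Reynolds number Re = ρVD/μ = 1261 · 1.272 · 0.2495 / 1 = 398.2.
Re < 2300 → laminar flow, so f = 64/Re = 64/398.2 = 0.1607 (the turbulent correlation is not needed).
Darcy-Weisbach: ΔP = f(L/D)(ρV²/2) = 0.1607·(144.3/0.2495)·(1261·1.272²/2) = 0.1607·578.4·1020 = 9.483e+04 Pa.
Head loss h_f = ΔP/(ρg) = 9.483e+04/(1261·9.81) = 7.666 m.

h_f ≈ 7.666 m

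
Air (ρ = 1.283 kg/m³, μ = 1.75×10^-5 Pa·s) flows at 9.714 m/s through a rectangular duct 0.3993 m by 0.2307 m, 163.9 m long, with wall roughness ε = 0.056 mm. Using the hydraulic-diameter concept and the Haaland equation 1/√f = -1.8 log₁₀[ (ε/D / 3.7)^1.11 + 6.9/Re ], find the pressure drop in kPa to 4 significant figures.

ΔP ≈ 0.5674 kPa

Hydraulic diameter D_h = 4A/P = 4·(0.3993·0.2307)/(2·(0.3993+0.2307)) = 0.3685/1.26 = 0.2924 m.
Re = ρVD_h/μ = 1.283·9.714·0.2924/1.75e-05 = 2.083e+05.
ε/D_h = 5.6e-05/0.2924 = 0.000191; Haaland gives 1/√f = -1.8 log₁₀[1.75e-05+3.31e-05] = 7.732, so f = 0.01673.
ΔP = f(L/D_h)(ρV²/2) = 0.01673·163.9/0.2924·60.53 = 567.4 Pa.
ΔP = 0.5674 kPa.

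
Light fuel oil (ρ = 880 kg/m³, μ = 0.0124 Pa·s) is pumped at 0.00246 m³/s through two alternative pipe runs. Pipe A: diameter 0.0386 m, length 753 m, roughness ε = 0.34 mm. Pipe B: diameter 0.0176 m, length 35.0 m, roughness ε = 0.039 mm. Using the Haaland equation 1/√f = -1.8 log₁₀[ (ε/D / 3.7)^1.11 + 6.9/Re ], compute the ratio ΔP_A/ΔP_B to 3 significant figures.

ΔP_A/ΔP_B ≈ 0.592

Pipe A: V = Q/A = 0.00246/0.00117 = 2.102 m/s; Re = 5759; ε/D = 0.00881; Haaland → f = 0.04511; ΔP_A = f(L/D)(ρV²/2) = 1.711e+06 Pa.
Pipe B: V = Q/A = 0.00246/0.0002433 = 10.11 m/s; Re = 1.263e+04; ε/D = 0.00222; Haaland → f = 0.03231; ΔP_B = f(L/D)(ρV²/2) = 2.89e+06 Pa.
ΔP_A/ΔP_B = 1.711e+06/2.89e+06 = 0.592.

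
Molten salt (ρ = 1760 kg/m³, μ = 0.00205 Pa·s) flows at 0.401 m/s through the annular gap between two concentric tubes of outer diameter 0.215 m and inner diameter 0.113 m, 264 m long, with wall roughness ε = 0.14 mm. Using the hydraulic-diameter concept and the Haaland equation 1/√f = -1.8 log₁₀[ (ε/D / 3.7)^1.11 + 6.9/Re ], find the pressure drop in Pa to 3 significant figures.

Hydraulic diameter D_h = 4A/P = D_o - D_i = 0.215 - 0.113 = 0.102 m.
Re = ρVD_h/μ = 1760·0.401·0.102/0.00205 = 3.512e+04.
ε/D_h = 0.00014/0.102 = 0.00137; Haaland gives 1/√f = -1.8 log₁₀[0.000156+0.000196] = 6.216, so f = 0.02588.
ΔP = f(L/D_h)(ρV²/2) = 0.02588·264/0.102·141.5 = 9479 Pa.

ΔP ≈ 9480 Pa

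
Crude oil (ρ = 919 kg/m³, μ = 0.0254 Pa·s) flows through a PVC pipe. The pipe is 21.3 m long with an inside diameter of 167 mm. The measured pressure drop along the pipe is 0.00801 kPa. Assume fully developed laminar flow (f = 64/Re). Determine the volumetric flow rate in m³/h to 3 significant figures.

For laminar flow, f = 64/Re with Re = ρVD/μ, so Darcy-Weisbach reduces to ΔP = 32μLV/D². Solving for V: V = ΔP·D²/(32μL) = 8.01·(0.167)²/(32·0.0254·21.3) = 0.0129 m/s.
Check: Re = ρVD/μ = 919·0.0129·0.167/0.0254 = 77.97 < 2300, so the laminar assumption holds.
Q = V·A = 0.0129·(π/4·0.167²) = 0.0002826 m³/s = 1.02 m³/h.

Q ≈ 1.02 m³/h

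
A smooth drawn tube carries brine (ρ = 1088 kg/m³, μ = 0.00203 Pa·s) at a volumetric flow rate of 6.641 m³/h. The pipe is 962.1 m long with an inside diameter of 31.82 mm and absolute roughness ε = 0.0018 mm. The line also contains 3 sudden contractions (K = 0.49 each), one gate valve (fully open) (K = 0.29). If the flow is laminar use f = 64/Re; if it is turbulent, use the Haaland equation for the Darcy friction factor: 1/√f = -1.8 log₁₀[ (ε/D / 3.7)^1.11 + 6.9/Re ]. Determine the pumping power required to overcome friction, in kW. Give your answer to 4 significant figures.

Q = 6.641 m³/h = 6.641/3600 = 0.001845 m³/s.
Cross-sectional area A = πD²/4 = π(0.03182)²/4 = 0.0007952 m²; mean velocity V = Q/A = 0.001845/0.0007952 = 2.32 m/s.
Reynolds number Re = ρVD/μ = 1088 · 2.32 · 0.03182 / 0.00203 = 3.956e+04.
Re > 4000 → turbulent. Relative roughness ε/D = 1.8e-06/0.03182 = 5.66e-05. Haaland: 1/√f = -1.8 log₁₀[(5.66e-05/3.7)^1.11 + 6.9/3.956e+04] = -1.8 log₁₀[4.51e-06 + 0.000174] = 6.745, so f = 0.02198.
Total minor-loss coefficient ΣK = 3·0.49 + 1·0.29 = 1.76.
ΔP = [f·L/D + ΣK]·(ρV²/2) = [0.02198·962.1/0.03182 + 1.76]·(1088·2.32²/2) = [664.6 + 1.76]·2927 = 1.951e+06 Pa.
Pumping power P = QΔP = 0.001845·1.951e+06 = 3598.3 W = 3.598 kW.

P ≈ 3.598 kW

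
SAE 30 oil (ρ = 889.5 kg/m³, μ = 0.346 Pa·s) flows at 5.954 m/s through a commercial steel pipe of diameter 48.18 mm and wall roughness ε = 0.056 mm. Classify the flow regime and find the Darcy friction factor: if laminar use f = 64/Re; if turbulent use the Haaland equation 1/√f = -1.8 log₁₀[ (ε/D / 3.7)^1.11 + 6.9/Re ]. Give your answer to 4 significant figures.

Re = ρVD/μ = 889.5·5.954·0.04818/0.346 = 737.5.
Re < 2300 → laminar, so f = 64/Re = 0.08678 (roughness is irrelevant in laminar flow).

f ≈ 0.08678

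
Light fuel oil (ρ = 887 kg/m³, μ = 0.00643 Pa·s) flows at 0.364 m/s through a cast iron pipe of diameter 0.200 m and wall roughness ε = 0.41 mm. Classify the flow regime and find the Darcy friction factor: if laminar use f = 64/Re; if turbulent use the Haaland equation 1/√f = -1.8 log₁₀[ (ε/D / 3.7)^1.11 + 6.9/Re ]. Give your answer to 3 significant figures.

f ≈ 0.0336

Re = ρVD/μ = 887·0.364·0.2/0.00643 = 1.004e+04.
Re > 4000 → turbulent. ε/D = 0.00041/0.2 = 0.00205; Haaland: 1/√f = -1.8 log₁₀[0.000243 + 0.000687] = 5.457, so f = 0.03358.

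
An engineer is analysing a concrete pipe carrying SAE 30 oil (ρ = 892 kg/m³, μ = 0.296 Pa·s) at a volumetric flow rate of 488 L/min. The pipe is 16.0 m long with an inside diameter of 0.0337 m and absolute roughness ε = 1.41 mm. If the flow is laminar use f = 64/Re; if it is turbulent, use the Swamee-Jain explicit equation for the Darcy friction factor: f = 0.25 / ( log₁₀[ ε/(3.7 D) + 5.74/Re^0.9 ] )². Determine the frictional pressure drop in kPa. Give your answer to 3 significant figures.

ΔP ≈ 1220 kPa

Q = 488 L/min = 488/60000 = 0.008133 m³/s.
Cross-sectional area A = πD²/4 = π(0.0337)²/4 = 0.000892 m²; mean velocity V = Q/A = 0.008133/0.000892 = 9.118 m/s.
Reynolds number Re = ρVD/μ = 892 · 9.118 · 0.0337 / 0.296 = 926.
Re < 2300 → laminar flow, so f = 64/Re = 64/926 = 0.06911 (the turbulent correlation is not needed).
Darcy-Weisbach: ΔP = f(L/D)(ρV²/2) = 0.06911·(16/0.0337)·(892·9.118²/2) = 0.06911·474.8·3.708e+04 = 1.217e+06 Pa.
ΔP = 1.217e+06 Pa = 1220 kPa.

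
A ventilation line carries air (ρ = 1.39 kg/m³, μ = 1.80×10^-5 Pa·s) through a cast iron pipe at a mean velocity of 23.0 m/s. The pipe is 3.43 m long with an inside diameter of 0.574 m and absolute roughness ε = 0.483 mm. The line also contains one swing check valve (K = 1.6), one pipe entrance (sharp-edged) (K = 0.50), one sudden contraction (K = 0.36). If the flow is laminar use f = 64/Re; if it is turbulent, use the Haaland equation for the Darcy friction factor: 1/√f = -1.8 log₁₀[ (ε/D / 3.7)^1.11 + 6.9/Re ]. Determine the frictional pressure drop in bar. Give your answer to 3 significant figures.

Reynolds number Re = ρVD/μ = 1.39 · 23 · 0.574 / 1.8e-05 = 1.019e+06.
Re > 4000 → turbulent. Relative roughness ε/D = 0.000483/0.574 = 0.000841. Haaland: 1/√f = -1.8 log₁₀[(0.000841/3.7)^1.11 + 6.9/1.019e+06] = -1.8 log₁₀[9.04e-05 + 6.77e-06] = 7.223, so f = 0.01917.
Total minor-loss coefficient ΣK = 1·1.6 + 1·0.5 + 1·0.36 = 2.46.
ΔP = [f·L/D + ΣK]·(ρV²/2) = [0.01917·3.43/0.574 + 2.46]·(1.39·23²/2) = [0.1146 + 2.46]·367.7 = 946.5 Pa.
ΔP = 946.5 Pa = 0.00947 bar.

ΔP ≈ 0.00947 bar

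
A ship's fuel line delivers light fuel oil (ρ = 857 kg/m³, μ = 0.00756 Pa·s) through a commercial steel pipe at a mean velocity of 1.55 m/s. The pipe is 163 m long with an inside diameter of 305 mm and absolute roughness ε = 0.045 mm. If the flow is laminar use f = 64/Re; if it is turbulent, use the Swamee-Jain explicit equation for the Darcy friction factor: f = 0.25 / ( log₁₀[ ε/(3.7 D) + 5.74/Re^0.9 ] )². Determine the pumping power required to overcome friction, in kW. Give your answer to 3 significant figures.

Reynolds number Re = ρVD/μ = 857 · 1.55 · 0.305 / 0.00756 = 5.359e+04.
Re > 4000 → turbulent. Relative roughness ε/D = 4.5e-05/0.305 = 0.000148. Swamee-Jain: f = 0.25/(log₁₀[0.000148/3.7 + 5.74/5.359e+04^0.9])² = 0.25/(log₁₀[3.99e-05 + 0.000318])² = 0.25/(-3.446)² = 0.02105.
Darcy-Weisbach: ΔP = f(L/D)(ρV²/2) = 0.02105·(163/0.305)·(857·1.55²/2) = 0.02105·534.4·1029 = 1.158e+04 Pa.
Q = V·A = 1.55·0.07306 = 0.1132 m³/s.
Pumping power P = QΔP = 0.1132·1.158e+04 = 1312 W = 1.31 kW.

P ≈ 1.31 kW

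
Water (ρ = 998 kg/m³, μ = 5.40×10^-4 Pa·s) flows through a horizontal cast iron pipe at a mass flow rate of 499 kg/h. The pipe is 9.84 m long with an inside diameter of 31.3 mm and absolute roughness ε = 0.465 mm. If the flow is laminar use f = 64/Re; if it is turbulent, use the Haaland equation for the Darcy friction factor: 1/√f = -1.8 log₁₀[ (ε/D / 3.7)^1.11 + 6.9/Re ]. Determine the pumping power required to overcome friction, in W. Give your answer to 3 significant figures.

P ≈ 0.0338 W

ṁ = 499 kg/h = 499/3600 = 0.1386 kg/s.
A = πD²/4 = π(0.0313)²/4 = 0.0007694 m²; mean velocity V = ṁ/(ρA) = 0.1386/(998 · 0.0007694) = 0.1805 m/s.
Reynolds number Re = ρVD/μ = 998 · 0.1805 · 0.0313 / 0.00054 = 1.044e+04.
Re > 4000 → turbulent. Relative roughness ε/D = 0.000465/0.0313 = 0.0149. Haaland: 1/√f = -1.8 log₁₀[(0.0149/3.7)^1.11 + 6.9/1.044e+04] = -1.8 log₁₀[0.00219 + 0.000661] = 4.582, so f = 0.04764.
Darcy-Weisbach: ΔP = f(L/D)(ρV²/2) = 0.04764·(9.84/0.0313)·(998·0.1805²/2) = 0.04764·314.4·16.26 = 243.5 Pa.
Q = ṁ/ρ = 0.1386/998 = 0.0001389 m³/s.
Pumping power P = QΔP = 0.0001389·243.5 = 0.03382 W = 0.0338 W.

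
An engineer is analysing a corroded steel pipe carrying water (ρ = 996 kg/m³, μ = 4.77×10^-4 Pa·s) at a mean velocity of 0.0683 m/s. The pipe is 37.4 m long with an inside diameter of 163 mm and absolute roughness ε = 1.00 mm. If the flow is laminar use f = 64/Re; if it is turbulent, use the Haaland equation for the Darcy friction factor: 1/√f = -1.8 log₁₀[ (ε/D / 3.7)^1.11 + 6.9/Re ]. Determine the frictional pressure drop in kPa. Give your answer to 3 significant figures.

Reynolds number Re = ρVD/μ = 996 · 0.0683 · 0.163 / 0.000477 = 2.325e+04.
Re > 4000 → turbulent. Relative roughness ε/D = 0.001/0.163 = 0.00613. Haaland: 1/√f = -1.8 log₁₀[(0.00613/3.7)^1.11 + 6.9/2.325e+04] = -1.8 log₁₀[0.00082 + 0.000297] = 5.314, so f = 0.03542.
Darcy-Weisbach: ΔP = f(L/D)(ρV²/2) = 0.03542·(37.4/0.163)·(996·0.0683²/2) = 0.03542·229.4·2.323 = 18.88 Pa.
ΔP = 18.88 Pa = 0.0189 kPa.

ΔP ≈ 0.0189 kPa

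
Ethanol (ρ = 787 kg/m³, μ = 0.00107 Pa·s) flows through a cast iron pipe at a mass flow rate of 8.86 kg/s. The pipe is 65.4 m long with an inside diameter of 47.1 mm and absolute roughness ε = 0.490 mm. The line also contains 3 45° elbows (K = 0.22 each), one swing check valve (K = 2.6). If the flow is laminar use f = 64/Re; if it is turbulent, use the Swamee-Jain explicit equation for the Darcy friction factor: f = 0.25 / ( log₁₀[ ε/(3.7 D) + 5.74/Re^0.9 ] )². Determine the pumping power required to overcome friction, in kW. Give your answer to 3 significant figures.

A = πD²/4 = π(0.0471)²/4 = 0.001742 m²; mean velocity V = ṁ/(ρA) = 8.86/(787 · 0.001742) = 6.461 m/s.
Reynolds number Re = ρVD/μ = 787 · 6.461 · 0.0471 / 0.00107 = 2.238e+05.
Re > 4000 → turbulent. Relative roughness ε/D = 0.00049/0.0471 = 0.0104. Swamee-Jain: f = 0.25/(log₁₀[0.0104/3.7 + 5.74/2.238e+05^0.9])² = 0.25/(log₁₀[0.00281 + 8.79e-05])² = 0.25/(-2.538)² = 0.03882.
Total minor-loss coefficient ΣK = 3·0.22 + 1·2.6 = 3.26.
ΔP = [f·L/D + ΣK]·(ρV²/2) = [0.03882·65.4/0.0471 + 3.26]·(787·6.461²/2) = [53.91 + 3.26]·1.643e+04 = 9.391e+05 Pa.
Q = ṁ/ρ = 8.86/787 = 0.01126 m³/s.
Pumping power P = QΔP = 0.01126·9.391e+05 = 10570 W = 10.6 kW.

P ≈ 10.6 kW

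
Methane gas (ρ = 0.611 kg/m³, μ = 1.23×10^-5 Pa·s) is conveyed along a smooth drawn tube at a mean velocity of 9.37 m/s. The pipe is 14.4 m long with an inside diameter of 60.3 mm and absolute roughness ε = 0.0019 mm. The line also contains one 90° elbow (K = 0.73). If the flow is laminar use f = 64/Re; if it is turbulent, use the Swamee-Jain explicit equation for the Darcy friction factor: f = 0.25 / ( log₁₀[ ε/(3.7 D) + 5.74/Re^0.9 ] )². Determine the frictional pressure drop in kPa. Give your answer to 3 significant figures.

Reynolds number Re = ρVD/μ = 0.611 · 9.37 · 0.0603 / 1.23e-05 = 2.807e+04.
Re > 4000 → turbulent. Relative roughness ε/D = 1.9e-06/0.0603 = 3.15e-05. Swamee-Jain: f = 0.25/(log₁₀[3.15e-05/3.7 + 5.74/2.807e+04^0.9])² = 0.25/(log₁₀[8.52e-06 + 0.00057])² = 0.25/(-3.238)² = 0.02384.
Total minor-loss coefficient ΣK = 1·0.73 = 0.73.
ΔP = [f·L/D + ΣK]·(ρV²/2) = [0.02384·14.4/0.0603 + 0.73]·(0.611·9.37²/2) = [5.694 + 0.73]·26.82 = 172.3 Pa.
ΔP = 172.3 Pa = 0.172 kPa.

ΔP ≈ 0.172 kPa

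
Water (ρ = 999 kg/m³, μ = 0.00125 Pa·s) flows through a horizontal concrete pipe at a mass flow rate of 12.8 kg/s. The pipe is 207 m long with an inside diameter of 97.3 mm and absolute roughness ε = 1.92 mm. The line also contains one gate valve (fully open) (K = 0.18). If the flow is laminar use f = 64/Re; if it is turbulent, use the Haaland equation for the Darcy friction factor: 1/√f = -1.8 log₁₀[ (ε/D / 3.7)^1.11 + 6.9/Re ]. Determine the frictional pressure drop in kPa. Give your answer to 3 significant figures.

ΔP ≈ 154 kPa

A = πD²/4 = π(0.0973)²/4 = 0.007436 m²; mean velocity V = ṁ/(ρA) = 12.8/(999 · 0.007436) = 1.723 m/s.
Reynolds number Re = ρVD/μ = 999 · 1.723 · 0.0973 / 0.00125 = 1.34e+05.
Re > 4000 → turbulent. Relative roughness ε/D = 0.00192/0.0973 = 0.0197. Haaland: 1/√f = -1.8 log₁₀[(0.0197/3.7)^1.11 + 6.9/1.34e+05] = -1.8 log₁₀[0.003 + 5.15e-05] = 4.528, so f = 0.04877.
Total minor-loss coefficient ΣK = 1·0.18 = 0.18.
ΔP = [f·L/D + ΣK]·(ρV²/2) = [0.04877·207/0.0973 + 0.18]·(999·1.723²/2) = [103.8 + 0.18]·1483 = 1.542e+05 Pa.
ΔP = 1.542e+05 Pa = 154 kPa.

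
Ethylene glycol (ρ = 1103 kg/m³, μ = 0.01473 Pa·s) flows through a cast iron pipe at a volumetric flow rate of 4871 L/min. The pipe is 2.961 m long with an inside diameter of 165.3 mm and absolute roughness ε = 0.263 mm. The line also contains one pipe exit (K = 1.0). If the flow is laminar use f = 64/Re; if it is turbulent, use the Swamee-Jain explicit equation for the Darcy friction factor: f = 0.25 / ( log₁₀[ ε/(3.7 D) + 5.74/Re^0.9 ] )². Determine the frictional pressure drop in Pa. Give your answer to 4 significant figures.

Q = 4871 L/min = 4871/60000 = 0.08118 m³/s.
Cross-sectional area A = πD²/4 = π(0.1653)²/4 = 0.02146 m²; mean velocity V = Q/A = 0.08118/0.02146 = 3.783 m/s.
Reynolds number Re = ρVD/μ = 1103 · 3.783 · 0.1653 / 0.0147 = 4.682e+04.
Re > 4000 → turbulent. Relative roughness ε/D = 0.000263/0.1653 = 0.00159. Swamee-Jain: f = 0.25/(log₁₀[0.00159/3.7 + 5.74/4.682e+04^0.9])² = 0.25/(log₁₀[0.00043 + 0.000359])² = 0.25/(-3.103)² = 0.02597.
Total minor-loss coefficient ΣK = 1·1 = 1.
ΔP = [f·L/D + ΣK]·(ρV²/2) = [0.02597·2.961/0.1653 + 1]·(1103·3.783²/2) = [0.4652 + 1]·7892 = 1.156e+04 Pa.

ΔP ≈ 11560 Pa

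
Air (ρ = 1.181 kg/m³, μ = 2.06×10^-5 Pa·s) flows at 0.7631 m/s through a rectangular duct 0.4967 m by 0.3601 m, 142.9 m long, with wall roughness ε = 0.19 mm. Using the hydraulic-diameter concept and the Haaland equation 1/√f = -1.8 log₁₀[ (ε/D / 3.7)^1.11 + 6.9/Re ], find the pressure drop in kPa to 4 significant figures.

Hydraulic diameter D_h = 4A/P = 4·(0.4967·0.3601)/(2·(0.4967+0.3601)) = 0.7154/1.714 = 0.4175 m.
Re = ρVD_h/μ = 1.181·0.7631·0.4175/2.06e-05 = 1.827e+04.
ε/D_h = 0.00019/0.4175 = 0.000455; Haaland gives 1/√f = -1.8 log₁₀[4.57e-05+0.000378] = 6.072, so f = 0.02713.
ΔP = f(L/D_h)(ρV²/2) = 0.02713·142.9/0.4175·0.3439 = 3.192 Pa.
ΔP = 0.003192 kPa.

ΔP ≈ 0.003192 kPa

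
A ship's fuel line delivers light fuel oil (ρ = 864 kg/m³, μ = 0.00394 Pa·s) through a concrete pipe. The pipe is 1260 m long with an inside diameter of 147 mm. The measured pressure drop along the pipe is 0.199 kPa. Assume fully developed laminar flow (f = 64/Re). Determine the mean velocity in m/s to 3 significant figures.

For laminar flow, f = 64/Re with Re = ρVD/μ, so Darcy-Weisbach reduces to ΔP = 32μLV/D². Solving for V: V = ΔP·D²/(32μL) = 199·(0.147)²/(32·0.00394·1260) = 0.02707 m/s.
Check: Re = ρVD/μ = 864·0.02707·0.147/0.00394 = 872.6 < 2300, so the laminar assumption holds.

V ≈ 0.0271 m/s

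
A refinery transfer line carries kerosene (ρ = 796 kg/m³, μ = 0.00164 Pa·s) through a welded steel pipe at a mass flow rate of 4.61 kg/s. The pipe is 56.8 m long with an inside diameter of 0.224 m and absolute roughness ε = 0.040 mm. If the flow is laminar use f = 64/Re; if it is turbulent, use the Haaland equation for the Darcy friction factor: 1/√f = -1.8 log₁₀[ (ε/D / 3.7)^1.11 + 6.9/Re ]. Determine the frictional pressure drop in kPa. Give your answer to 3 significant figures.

A = πD²/4 = π(0.224)²/4 = 0.03941 m²; mean velocity V = ṁ/(ρA) = 4.61/(796 · 0.03941) = 0.147 m/s.
Reynolds number Re = ρVD/μ = 796 · 0.147 · 0.224 / 0.00164 = 1.598e+04.
Re > 4000 → turbulent. Relative roughness ε/D = 4e-05/0.224 = 0.000179. Haaland: 1/√f = -1.8 log₁₀[(0.000179/3.7)^1.11 + 6.9/1.598e+04] = -1.8 log₁₀[1.62e-05 + 0.000432] = 6.028, so f = 0.02752.
Darcy-Weisbach: ΔP = f(L/D)(ρV²/2) = 0.02752·(56.8/0.224)·(796·0.147²/2) = 0.02752·253.6·8.596 = 59.99 Pa.
ΔP = 59.99 Pa = 0.0600 kPa.

ΔP ≈ 0.0600 kPa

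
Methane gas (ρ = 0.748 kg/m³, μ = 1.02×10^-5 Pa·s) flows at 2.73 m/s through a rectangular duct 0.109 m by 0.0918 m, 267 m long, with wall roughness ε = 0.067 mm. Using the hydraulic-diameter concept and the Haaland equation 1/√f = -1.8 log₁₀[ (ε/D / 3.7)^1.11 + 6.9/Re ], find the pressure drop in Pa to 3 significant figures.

Hydraulic diameter D_h = 4A/P = 4·(0.109·0.0918)/(2·(0.109+0.0918)) = 0.04002/0.4016 = 0.09966 m.
Re = ρVD_h/μ = 0.748·2.73·0.09966/1.02e-05 = 1.995e+04.
ε/D_h = 6.7e-05/0.09966 = 0.000672; Haaland gives 1/√f = -1.8 log₁₀[7.04e-05+0.000346] = 6.085, so f = 0.02701.
ΔP = f(L/D_h)(ρV²/2) = 0.02701·267/0.09966·2.787 = 201.7 Pa.

ΔP ≈ 202 Pa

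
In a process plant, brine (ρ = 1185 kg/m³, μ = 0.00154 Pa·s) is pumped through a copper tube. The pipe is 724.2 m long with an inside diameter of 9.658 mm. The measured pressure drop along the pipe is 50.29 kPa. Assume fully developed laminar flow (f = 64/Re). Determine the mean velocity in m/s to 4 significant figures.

V ≈ 0.1314 m/s

For laminar flow, f = 64/Re with Re = ρVD/μ, so Darcy-Weisbach reduces to ΔP = 32μLV/D². Solving for V: V = ΔP·D²/(32μL) = 5.029e+04·(0.009658)²/(32·0.00154·724.2) = 0.1314 m/s.
Check: Re = ρVD/μ = 1185·0.1314·0.009658/0.00154 = 976.8 < 2300, so the laminar assumption holds.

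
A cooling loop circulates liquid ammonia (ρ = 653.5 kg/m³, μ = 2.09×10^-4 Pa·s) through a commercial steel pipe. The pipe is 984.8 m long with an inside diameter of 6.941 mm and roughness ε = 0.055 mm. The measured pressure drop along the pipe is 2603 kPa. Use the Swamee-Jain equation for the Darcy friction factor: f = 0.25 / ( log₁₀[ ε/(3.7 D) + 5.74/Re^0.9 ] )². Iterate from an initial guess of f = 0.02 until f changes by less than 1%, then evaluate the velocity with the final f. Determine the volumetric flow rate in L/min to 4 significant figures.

Rearranging Darcy-Weisbach: V = √(2·ΔP·D/(f·L·ρ)). With ε/D = 5.5e-05/0.006941 = 0.00792, iterate starting from f = 0.02:
  f = 0.02 → V = √(2·2.603e+06·0.006941/(0.02·984.8·653.5)) = 1.676 m/s; Re = ρVD/μ = 3.636e+04; f → 0.03738
  f = 0.03738 → V = 1.226 m/s; Re = 2.66e+04; f → 0.03808
  f = 0.03808 → V = 1.214 m/s; Re = 2.635e+04; f → 0.0381
Converged (Δf/f < 1%). With the final f = 0.0381: V = √(2·2.603e+06·0.006941/(0.0381·984.8·653.5)) = 1.214 m/s.
Q = V·A = 1.214·(π/4·0.006941²) = 4.593e-05 m³/s = 2.756 L/min.

Q ≈ 2.756 L/min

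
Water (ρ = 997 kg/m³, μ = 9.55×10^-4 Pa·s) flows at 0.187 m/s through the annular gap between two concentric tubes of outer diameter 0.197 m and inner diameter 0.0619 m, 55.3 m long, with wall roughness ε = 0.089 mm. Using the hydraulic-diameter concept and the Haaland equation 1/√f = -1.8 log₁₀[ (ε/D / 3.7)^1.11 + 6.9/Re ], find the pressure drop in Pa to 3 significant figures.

Hydraulic diameter D_h = 4A/P = D_o - D_i = 0.197 - 0.0619 = 0.1351 m.
Re = ρVD_h/μ = 997·0.187·0.1351/0.000955 = 2.637e+04.
ε/D_h = 8.9e-05/0.1351 = 0.000659; Haaland gives 1/√f = -1.8 log₁₀[6.89e-05+0.000262] = 6.266, so f = 0.02547.
ΔP = f(L/D_h)(ρV²/2) = 0.02547·55.3/0.1351·17.43 = 181.8 Pa.

ΔP ≈ 182 Pa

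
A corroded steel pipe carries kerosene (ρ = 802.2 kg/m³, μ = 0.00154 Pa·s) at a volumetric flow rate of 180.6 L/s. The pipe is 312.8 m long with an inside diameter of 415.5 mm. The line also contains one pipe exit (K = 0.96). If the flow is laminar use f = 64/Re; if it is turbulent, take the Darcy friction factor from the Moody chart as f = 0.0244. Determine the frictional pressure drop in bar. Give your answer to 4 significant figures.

Q = 180.6 L/s = 180.6/1000 = 0.1806 m³/s.
Cross-sectional area A = πD²/4 = π(0.4155)²/4 = 0.1356 m²; mean velocity V = Q/A = 0.1806/0.1356 = 1.332 m/s.
Reynolds number Re = ρVD/μ = 802.2 · 1.332 · 0.4155 / 0.00154 = 2.883e+05.
Re > 4000 → turbulent; use the Moody-chart value f = 0.0244.
Total minor-loss coefficient ΣK = 1·0.96 = 0.96.
ΔP = [f·L/D + ΣK]·(ρV²/2) = [0.0244·312.8/0.4155 + 0.96]·(802.2·1.332²/2) = [18.37 + 0.96]·711.6 = 1.375e+04 Pa.
ΔP = 1.375e+04 Pa = 0.1375 bar.

ΔP ≈ 0.1375 bar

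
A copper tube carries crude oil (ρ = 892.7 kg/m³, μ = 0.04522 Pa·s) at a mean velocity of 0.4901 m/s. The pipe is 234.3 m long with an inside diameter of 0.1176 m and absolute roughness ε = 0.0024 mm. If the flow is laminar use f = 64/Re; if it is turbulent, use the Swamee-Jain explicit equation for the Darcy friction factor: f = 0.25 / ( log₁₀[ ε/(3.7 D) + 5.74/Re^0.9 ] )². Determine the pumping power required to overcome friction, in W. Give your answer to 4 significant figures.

Reynolds number Re = ρVD/μ = 892.7 · 0.4901 · 0.1176 / 0.0452 = 1138.
Re < 2300 → laminar flow, so f = 64/Re = 64/1138 = 0.05625 (the turbulent correlation is not needed).
Darcy-Weisbach: ΔP = f(L/D)(ρV²/2) = 0.05625·(234.3/0.1176)·(892.7·0.4901²/2) = 0.05625·1992·107.2 = 1.201e+04 Pa.
Q = V·A = 0.4901·0.01086 = 0.005323 m³/s.
Pumping power P = QΔP = 0.005323·1.201e+04 = 63.961 W = 63.96 W.

P ≈ 63.96 W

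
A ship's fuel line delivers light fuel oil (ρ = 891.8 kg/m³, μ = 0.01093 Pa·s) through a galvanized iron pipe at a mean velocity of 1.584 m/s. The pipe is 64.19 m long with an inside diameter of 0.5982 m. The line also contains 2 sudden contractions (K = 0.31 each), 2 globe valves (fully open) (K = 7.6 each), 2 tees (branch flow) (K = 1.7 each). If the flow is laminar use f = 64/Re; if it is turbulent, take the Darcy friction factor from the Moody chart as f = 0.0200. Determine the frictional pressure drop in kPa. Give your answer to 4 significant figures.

Reynolds number Re = ρVD/μ = 891.8 · 1.584 · 0.5982 / 0.0109 = 7.731e+04.
Re > 4000 → turbulent; use the Moody-chart value f = 0.0200.
Total minor-loss coefficient ΣK = 2·0.31 + 2·7.6 + 2·1.7 = 19.2.
ΔP = [f·L/D + ΣK]·(ρV²/2) = [0.02·64.19/0.5982 + 19.2]·(891.8·1.584²/2) = [2.146 + 19.2]·1119 = 2.39e+04 Pa.
ΔP = 2.39e+04 Pa = 23.90 kPa.

ΔP ≈ 23.90 kPa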